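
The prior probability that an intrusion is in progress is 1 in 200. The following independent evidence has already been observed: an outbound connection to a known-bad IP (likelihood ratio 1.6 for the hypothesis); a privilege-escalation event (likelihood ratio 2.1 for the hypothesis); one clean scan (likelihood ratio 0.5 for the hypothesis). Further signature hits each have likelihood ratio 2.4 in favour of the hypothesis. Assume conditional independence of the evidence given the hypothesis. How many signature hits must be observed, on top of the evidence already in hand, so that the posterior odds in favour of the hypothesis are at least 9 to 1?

Prior odds = 0.005/0.995 = 1/199.
Combined Bayes factor of the evidence already in hand = 1.6 × 2.1 × 0.5 = 1.68.
Odds after that evidence = (1/199) × 1.68 = 42/4975.
Target odds = 9.
Need 2.4ⁿ ≥ 9 ÷ (42/4975) = 14925/14.
2.4⁷ = 35831808/78125 falls short of 14925/14 but 2.4⁸ = 429981696/390625 reaches it, so n = 8.

8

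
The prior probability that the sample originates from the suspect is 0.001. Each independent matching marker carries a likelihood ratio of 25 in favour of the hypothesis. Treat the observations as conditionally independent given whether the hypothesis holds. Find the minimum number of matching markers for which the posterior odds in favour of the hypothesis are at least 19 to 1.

4

Prior odds: 0.001 ÷ 0.999 = 1/999.
Likelihood ratio per matching marker = 25.
Target odds = 19.
Need (1/999) × 25ⁿ ≥ 19, i.e. 25ⁿ ≥ 18981.
25³ = 15625 falls short of 18981 but 25⁴ = 390625 reaches it, so n = 4.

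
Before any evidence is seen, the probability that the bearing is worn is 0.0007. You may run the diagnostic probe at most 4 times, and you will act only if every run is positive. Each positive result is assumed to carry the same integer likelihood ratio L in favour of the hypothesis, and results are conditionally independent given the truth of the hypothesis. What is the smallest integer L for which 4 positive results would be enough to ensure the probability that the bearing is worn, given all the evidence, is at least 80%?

Prior odds = 0.0007/0.9993 = 7/9993.
Target odds = 0.8/0.2 = 4.
Need L⁴ ≥ 4 ÷ (7/9993) = 39972/7.
8⁴ = 4096 < 39972/7 ≤ 6561 = 9⁴, so L = 9.

9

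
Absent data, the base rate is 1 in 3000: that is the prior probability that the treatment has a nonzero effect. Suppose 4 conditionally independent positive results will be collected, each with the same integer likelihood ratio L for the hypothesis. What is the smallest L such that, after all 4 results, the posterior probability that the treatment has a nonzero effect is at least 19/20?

16

Prior odds = (1/3000)/(2999/3000) = 1/2999.
Target odds = 0.95/0.05 = 19.
Need L⁴ ≥ 19 ÷ (1/2999) = 56981.
15⁴ = 50625 < 56981 ≤ 65536 = 16⁴, so L = 16.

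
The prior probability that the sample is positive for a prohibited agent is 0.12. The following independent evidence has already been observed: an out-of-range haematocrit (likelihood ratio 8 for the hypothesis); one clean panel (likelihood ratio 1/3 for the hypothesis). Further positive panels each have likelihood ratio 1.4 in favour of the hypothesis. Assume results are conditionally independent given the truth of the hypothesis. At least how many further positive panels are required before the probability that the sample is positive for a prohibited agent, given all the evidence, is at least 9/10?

Prior odds = 0.12/0.88 = 3/22.
Combined Bayes factor of the evidence already in hand = 8 × (1/3) = 8/3.
Odds after that evidence = (3/22) × 8/3 = 4/11.
Target odds = 0.9/0.1 = 9.
Need 1.4ⁿ ≥ 9 ÷ (4/11) = 24.75.
1.4⁹ = 40353607/1953125 falls short of 24.75 but 1.4¹⁰ = 282475249/9765625 reaches it, so n = 10.

10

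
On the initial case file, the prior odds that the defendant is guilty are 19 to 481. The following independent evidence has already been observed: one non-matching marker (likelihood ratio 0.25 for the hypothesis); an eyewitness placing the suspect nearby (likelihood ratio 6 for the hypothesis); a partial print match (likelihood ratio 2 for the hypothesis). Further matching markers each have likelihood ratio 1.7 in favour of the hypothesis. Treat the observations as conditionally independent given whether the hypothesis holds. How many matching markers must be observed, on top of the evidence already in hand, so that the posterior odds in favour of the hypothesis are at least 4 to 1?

Prior odds = 19/481.
Combined Bayes factor of the evidence already in hand = 0.25 × 6 × 2 = 3.
Odds after that evidence = (19/481) × 3 = 57/481.
Target odds = 4.
Need 1.7ⁿ ≥ 4 ÷ (57/481) = 1924/57.
1.7⁶ = 24137569/1000000 falls short of 1924/57 but 1.7⁷ = 410338673/10000000 reaches it, so n = 7.

7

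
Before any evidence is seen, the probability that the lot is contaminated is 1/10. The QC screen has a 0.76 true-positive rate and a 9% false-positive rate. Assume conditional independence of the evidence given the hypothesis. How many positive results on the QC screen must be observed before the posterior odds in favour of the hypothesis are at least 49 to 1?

3

Prior odds: 0.1 ÷ 0.9 = 1/9.
Likelihood ratio of a positive result = 0.76/0.09 = 76/9.
Target odds = 49.
Require (76/9)ⁿ ≥ 49 ÷ (1/9) = 441.
(76/9)² = 5776/81 falls short of 441 but (76/9)³ = 438976/729 reaches it, so n = 3.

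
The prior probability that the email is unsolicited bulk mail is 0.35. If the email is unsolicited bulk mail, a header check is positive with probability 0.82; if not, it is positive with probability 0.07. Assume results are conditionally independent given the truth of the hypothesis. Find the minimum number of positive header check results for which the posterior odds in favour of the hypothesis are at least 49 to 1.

Prior odds = 0.35/0.65 = 7/13.
Likelihood ratio of a positive = 0.82/0.07 = 82/7.
Target odds = 49.
Need (7/13) × (82/7)ⁿ ≥ 49, i.e. (82/7)ⁿ ≥ 91.
(82/7)¹ = 82/7 falls short of 91 but (82/7)² = 6724/49 reaches it, so n = 2.

2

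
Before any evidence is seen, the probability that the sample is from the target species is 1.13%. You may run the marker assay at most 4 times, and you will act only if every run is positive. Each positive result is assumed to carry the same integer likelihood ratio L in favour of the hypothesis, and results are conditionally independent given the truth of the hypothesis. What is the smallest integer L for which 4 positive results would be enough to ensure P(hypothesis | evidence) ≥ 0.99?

10

Prior odds = 0.0113/0.9887 = 113/9887.
Target odds = 0.99/0.01 = 99.
Need L⁴ ≥ 99 ÷ (113/9887) = 978813/113.
9⁴ = 6561 < 978813/113 ≤ 10000 = 10⁴, so L = 10.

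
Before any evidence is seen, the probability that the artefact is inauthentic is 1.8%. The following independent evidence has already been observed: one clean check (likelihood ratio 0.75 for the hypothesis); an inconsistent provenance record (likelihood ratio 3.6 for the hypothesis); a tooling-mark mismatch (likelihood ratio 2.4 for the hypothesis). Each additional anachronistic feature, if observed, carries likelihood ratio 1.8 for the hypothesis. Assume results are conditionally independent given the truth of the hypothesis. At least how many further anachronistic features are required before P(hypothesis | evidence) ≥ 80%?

6

Prior odds = 0.018/0.982 = 9/491.
Combined Bayes factor of the evidence already in hand = 0.75 × 3.6 × 2.4 = 6.48.
Odds after that evidence = (9/491) × 6.48 = 1458/12275.
Target odds = 0.8/0.2 = 4.
Need 1.8ⁿ ≥ 4 ÷ (1458/12275) = 24550/729.
1.8⁵ = 18.89568 falls short of 24550/729 but 1.8⁶ = 531441/15625 reaches it, so n = 6.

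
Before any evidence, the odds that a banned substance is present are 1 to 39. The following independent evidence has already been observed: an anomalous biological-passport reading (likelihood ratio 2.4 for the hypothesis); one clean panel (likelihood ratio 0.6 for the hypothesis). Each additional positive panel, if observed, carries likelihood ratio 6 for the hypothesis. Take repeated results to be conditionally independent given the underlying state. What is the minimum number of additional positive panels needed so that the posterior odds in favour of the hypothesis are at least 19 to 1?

4

Prior odds = 1/39.
Combined Bayes factor of the evidence already in hand = 2.4 × 0.6 = 1.44.
Odds after that evidence = (1/39) × 1.44 = 12/325.
Target odds = 19.
Need 6ⁿ ≥ 19 ÷ (12/325) = 6175/12.
6³ = 216 falls short of 6175/12 but 6⁴ = 1296 reaches it, so n = 4.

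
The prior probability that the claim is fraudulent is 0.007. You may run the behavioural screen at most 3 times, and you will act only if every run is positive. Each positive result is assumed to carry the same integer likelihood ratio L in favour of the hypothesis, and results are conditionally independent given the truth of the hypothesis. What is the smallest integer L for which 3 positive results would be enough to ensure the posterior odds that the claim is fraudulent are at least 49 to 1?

Prior odds = 0.007/0.993 = 7/993.
Target odds = 49.
Need L³ ≥ 49 ÷ (7/993) = 6951.
19³ = 6859 < 6951 ≤ 8000 = 20³, so L = 20.

20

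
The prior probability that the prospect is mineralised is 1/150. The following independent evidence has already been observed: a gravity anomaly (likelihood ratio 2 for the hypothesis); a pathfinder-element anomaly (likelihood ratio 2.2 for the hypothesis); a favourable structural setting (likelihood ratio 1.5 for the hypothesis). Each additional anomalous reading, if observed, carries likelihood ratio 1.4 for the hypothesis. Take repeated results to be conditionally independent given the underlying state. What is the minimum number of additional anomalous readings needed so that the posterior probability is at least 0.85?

15

Prior odds = (1/150)/(149/150) = 1/149.
Combined Bayes factor of the evidence already in hand = 2 × 2.2 × 1.5 = 6.6.
Odds after that evidence = (1/149) × 6.6 = 33/745.
Target odds = 0.85/0.15 = 17/3.
Need 1.4ⁿ ≥ 17/3 ÷ (33/745) = 12665/99.
1.4¹⁴ ≈111.12 falls short of 12665/99 but 1.4¹⁵ ≈155.568 reaches it, so n = 15.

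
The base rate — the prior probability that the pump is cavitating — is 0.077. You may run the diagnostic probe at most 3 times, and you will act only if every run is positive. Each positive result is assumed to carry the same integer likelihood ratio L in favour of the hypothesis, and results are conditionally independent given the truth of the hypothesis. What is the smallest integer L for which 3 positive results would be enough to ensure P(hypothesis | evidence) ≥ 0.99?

Prior odds = 0.077/0.923 = 77/923.
Target odds = 0.99/0.01 = 99.
Need L³ ≥ 99 ÷ (77/923) = 8307/7.
10³ = 1000 < 8307/7 ≤ 1331 = 11³, so L = 11.

11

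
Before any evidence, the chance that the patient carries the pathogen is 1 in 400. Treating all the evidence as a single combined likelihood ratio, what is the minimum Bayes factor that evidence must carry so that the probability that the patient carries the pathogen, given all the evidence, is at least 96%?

Prior odds = 0.0025/0.9975 = 1/399.
Target odds = 0.96/0.04 = 24.
Required Bayes factor = 24 ÷ (1/399) = 9576.

9576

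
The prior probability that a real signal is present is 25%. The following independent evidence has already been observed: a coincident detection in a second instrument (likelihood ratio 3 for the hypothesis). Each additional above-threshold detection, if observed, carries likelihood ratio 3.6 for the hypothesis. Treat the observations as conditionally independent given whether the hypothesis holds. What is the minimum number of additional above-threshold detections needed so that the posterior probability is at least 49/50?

4

Prior odds = 0.25/0.75 = 1/3.
Bayes factor of the evidence already in hand = 3.
Odds after that evidence = (1/3) × 3 = 1.
Target odds = 0.98/0.02 = 49.
Need 3.6ⁿ ≥ 49 ÷ 1 = 49.
3.6³ = 46.656 falls short of 49 but 3.6⁴ = 167.9616 reaches it, so n = 4.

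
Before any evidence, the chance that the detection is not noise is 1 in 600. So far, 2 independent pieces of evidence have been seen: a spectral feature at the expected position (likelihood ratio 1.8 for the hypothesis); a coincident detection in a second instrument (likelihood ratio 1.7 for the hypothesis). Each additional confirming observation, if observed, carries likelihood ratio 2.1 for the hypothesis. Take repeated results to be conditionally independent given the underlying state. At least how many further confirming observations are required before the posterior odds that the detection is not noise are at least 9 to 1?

11

Prior odds = (1/600)/(599/600) = 1/599.
Combined Bayes factor of the evidence already in hand = 1.8 × 1.7 = 3.06.
Odds after that evidence = (1/599) × 3.06 = 153/29950.
Target odds = 9.
Need 2.1ⁿ ≥ 9 ÷ (153/29950) = 29950/17.
2.1¹⁰ ≈1667.99 falls short of 29950/17 but 2.1¹¹ ≈3502.78 reaches it, so n = 11.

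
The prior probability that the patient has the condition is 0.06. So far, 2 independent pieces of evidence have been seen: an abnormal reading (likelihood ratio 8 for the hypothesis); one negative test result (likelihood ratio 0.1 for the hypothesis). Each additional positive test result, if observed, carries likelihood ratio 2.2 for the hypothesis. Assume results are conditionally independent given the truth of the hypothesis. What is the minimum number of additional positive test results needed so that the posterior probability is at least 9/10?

7

Prior odds = 0.06/0.94 = 3/47.
Combined Bayes factor of the evidence already in hand = 8 × 0.1 = 0.8.
Odds after that evidence = (3/47) × 0.8 = 12/235.
Target odds = 0.9/0.1 = 9.
Need 2.2ⁿ ≥ 9 ÷ (12/235) = 176.25.
2.2⁶ = 1771561/15625 falls short of 176.25 but 2.2⁷ = 19487171/78125 reaches it, so n = 7.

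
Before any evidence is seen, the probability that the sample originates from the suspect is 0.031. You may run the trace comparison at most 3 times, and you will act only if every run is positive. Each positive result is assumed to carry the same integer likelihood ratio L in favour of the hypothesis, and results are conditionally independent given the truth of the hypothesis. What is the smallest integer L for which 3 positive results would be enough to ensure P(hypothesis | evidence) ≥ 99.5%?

Prior odds = 0.031/0.969 = 31/969.
Target odds = 0.995/0.005 = 199.
Need L³ ≥ 199 ÷ (31/969) = 192831/31.
18³ = 5832 < 192831/31 ≤ 6859 = 19³, so L = 19.

19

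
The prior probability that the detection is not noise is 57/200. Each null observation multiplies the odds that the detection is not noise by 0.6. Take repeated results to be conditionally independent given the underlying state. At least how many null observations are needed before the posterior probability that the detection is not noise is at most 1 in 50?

6

Prior odds: 0.285 ÷ 0.715 = 57/143.
Likelihood ratio per null observation = 0.6.
Target odds: 0.02 ÷ 0.98 = 1/49.
Need (57/143) × 0.6ⁿ ≤ 1/49, i.e. 0.6ⁿ ≤ 143/2793.
0.6⁵ = 0.07776 is still above 143/2793 but 0.6⁶ = 729/15625 is at or below it, so n = 6.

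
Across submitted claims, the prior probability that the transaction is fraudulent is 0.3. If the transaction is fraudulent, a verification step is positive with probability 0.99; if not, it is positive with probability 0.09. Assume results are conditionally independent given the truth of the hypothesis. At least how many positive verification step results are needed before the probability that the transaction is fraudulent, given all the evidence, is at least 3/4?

1

Prior odds = 0.3/0.7 = 3/7.
Likelihood ratio of a positive = 0.99/0.09 = 11.
Target posterior odds = 0.75/0.25 = 3.
Need (3/7) × 11ⁿ ≥ 3, i.e. 11ⁿ ≥ 7.
11¹ = 11, which meets the required 7; so n = 1.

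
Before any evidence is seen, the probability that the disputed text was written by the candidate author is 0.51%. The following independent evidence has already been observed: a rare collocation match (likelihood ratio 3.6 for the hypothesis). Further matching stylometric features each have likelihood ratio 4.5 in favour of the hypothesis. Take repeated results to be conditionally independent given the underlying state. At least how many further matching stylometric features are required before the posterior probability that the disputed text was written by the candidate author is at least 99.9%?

8

Prior odds = 0.0051/0.9949 = 51/9949.
Bayes factor of the evidence already in hand = 3.6.
Odds after that evidence = (51/9949) × 3.6 = 918/49745.
Target odds = 0.999/0.001 = 999.
Need 4.5ⁿ ≥ 999 ÷ (918/49745) = 1840565/34.
4.5⁷ = 4782969/128 falls short of 1840565/34 but 4.5⁸ = 43046721/256 reaches it, so n = 8.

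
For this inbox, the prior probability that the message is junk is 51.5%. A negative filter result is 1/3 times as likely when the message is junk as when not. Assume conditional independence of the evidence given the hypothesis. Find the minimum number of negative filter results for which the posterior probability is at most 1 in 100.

5

Prior odds: 0.515 ÷ 0.485 = 103/97.
Likelihood ratio per negative filter result = 1/3.
Target posterior odds = 0.01/0.99 = 1/99.
Need (103/97) × (1/3)ⁿ ≤ 1/99, i.e. (1/3)ⁿ ≤ 97/10197.
(1/3)⁴ = 1/81 is still above 97/10197 but (1/3)⁵ = 1/243 is at or below it, so n = 5.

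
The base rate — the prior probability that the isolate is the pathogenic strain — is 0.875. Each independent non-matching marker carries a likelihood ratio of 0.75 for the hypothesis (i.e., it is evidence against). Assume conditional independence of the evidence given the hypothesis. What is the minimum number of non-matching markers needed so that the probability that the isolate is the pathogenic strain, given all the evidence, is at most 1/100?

23

Prior odds: 0.875 ÷ 0.125 = 7.
Likelihood ratio per non-matching marker = 0.75.
Target odds: 0.01 ÷ 0.99 = 1/99.
Need 7 × 0.75ⁿ ≤ 1/99, i.e. 0.75ⁿ ≤ 1/693.
0.75²² ≈0.00178381 is still above 1/693 but 0.75²³ ≈0.00133786 is at or below it, so n = 23.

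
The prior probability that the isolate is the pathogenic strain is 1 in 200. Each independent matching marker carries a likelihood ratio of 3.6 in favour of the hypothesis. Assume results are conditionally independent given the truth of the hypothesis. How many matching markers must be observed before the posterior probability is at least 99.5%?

Prior odds: 0.005 ÷ 0.995 = 1/199.
Likelihood ratio per matching marker = 3.6.
Target odds: 0.995 ÷ 0.005 = 199.
Need (1/199) × 3.6ⁿ ≥ 199, i.e. 3.6ⁿ ≥ 39601.
3.6⁸ ≈28211.1 falls short of 39601 but 3.6⁹ ≈101560 reaches it, so n = 9.

9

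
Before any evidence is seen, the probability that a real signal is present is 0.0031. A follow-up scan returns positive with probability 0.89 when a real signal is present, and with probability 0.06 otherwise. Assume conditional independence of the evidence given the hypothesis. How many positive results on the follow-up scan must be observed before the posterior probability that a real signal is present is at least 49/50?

4

Prior odds = 0.0031/0.9969 = 31/9969.
Likelihood ratio of a positive result = 0.89/0.06 = 89/6.
Target odds: 0.98 ÷ 0.02 = 49.
Require (89/6)ⁿ ≥ 49 ÷ (31/9969) = 488481/31.
(89/6)³ = 704969/216 falls short of 488481/31 but (89/6)⁴ = 62742241/1296 reaches it, so n = 4.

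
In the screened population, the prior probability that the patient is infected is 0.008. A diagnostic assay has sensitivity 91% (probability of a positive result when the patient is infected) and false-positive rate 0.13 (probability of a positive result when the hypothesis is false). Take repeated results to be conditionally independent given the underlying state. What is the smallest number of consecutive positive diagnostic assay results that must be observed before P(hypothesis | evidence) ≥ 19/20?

Prior odds: 0.008 ÷ 0.992 = 1/124.
Likelihood ratio of a positive result = 0.91/0.13 = 7.
Target posterior odds = 0.95/0.05 = 19.
Require 7ⁿ ≥ 19 ÷ (1/124) = 2356.
7³ = 343 falls short of 2356 but 7⁴ = 2401 reaches it, so n = 4.

4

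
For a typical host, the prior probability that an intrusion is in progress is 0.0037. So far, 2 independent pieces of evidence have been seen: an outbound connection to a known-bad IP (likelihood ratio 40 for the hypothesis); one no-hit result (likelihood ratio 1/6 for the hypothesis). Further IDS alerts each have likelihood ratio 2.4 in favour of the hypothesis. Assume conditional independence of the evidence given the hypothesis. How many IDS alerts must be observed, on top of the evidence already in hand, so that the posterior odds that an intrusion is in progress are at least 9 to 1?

Prior odds = 0.0037/0.9963 = 37/9963.
Combined Bayes factor of the evidence already in hand = 40 × (1/6) = 20/3.
Odds after that evidence = (37/9963) × 20/3 = 740/29889.
Target odds = 9.
Need 2.4ⁿ ≥ 9 ÷ (740/29889) = 269001/740.
2.4⁶ = 2985984/15625 falls short of 269001/740 but 2.4⁷ = 35831808/78125 reaches it, so n = 7.

7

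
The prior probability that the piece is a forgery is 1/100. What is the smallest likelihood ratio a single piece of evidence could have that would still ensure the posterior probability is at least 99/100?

Prior odds = 0.01/0.99 = 1/99.
Target odds = 0.99/0.01 = 99.
Required Bayes factor = 99 ÷ (1/99) = 9801.

9801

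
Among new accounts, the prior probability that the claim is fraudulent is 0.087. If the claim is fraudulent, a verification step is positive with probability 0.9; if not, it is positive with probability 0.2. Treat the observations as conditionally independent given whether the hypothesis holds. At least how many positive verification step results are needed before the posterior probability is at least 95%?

Prior odds = 0.087/0.913 = 87/913.
Likelihood ratio of a positive = 0.9/0.2 = 4.5.
Target odds: 0.95 ÷ 0.05 = 19.
Require 4.5ⁿ ≥ 19 ÷ (87/913) = 17347/87.
4.5³ = 91.125 falls short of 17347/87 but 4.5⁴ = 410.0625 reaches it, so n = 4.

4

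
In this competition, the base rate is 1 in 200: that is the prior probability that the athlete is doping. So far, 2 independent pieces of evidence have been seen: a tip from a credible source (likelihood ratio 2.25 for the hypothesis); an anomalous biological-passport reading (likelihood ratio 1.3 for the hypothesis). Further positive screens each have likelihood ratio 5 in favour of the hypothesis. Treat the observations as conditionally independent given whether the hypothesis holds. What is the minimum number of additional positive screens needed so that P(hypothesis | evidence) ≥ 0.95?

5

Prior odds = 0.005/0.995 = 1/199.
Combined Bayes factor of the evidence already in hand = 2.25 × 1.3 = 2.925.
Odds after that evidence = (1/199) × 2.925 = 117/7960.
Target odds = 0.95/0.05 = 19.
Need 5ⁿ ≥ 19 ÷ (117/7960) = 151240/117.
5⁴ = 625 falls short of 151240/117 but 5⁵ = 3125 reaches it, so n = 5.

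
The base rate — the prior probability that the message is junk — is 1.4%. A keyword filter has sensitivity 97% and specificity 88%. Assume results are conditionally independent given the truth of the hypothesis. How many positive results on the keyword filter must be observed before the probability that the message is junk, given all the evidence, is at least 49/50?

Prior odds: 0.014 ÷ 0.986 = 7/493.
False-positive rate = 1 − 0.88 = 0.12; likelihood ratio of a positive = 0.97/0.12 = 97/12.
Target posterior odds = 0.98/0.02 = 49.
Require (97/12)ⁿ ≥ 49 ÷ (7/493) = 3451.
(97/12)³ = 912673/1728 falls short of 3451 but (97/12)⁴ = 88529281/20736 reaches it, so n = 4.

4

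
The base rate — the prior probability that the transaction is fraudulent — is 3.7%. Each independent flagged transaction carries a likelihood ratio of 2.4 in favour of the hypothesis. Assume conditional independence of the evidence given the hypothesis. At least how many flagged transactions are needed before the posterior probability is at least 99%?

Prior odds = 0.037/0.963 = 37/963.
Likelihood ratio per flagged transaction = 2.4.
Target posterior odds = 0.99/0.01 = 99.
Require 2.4ⁿ ≥ 99 ÷ (37/963) = 95337/37.
2.4⁸ = 429981696/390625 falls short of 95337/37 but 2.4⁹ ≈2641.81 reaches it, so n = 9.

9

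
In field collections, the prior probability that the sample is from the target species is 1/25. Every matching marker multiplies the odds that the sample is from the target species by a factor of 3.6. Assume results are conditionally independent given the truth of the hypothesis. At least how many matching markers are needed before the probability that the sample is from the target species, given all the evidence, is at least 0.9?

Prior odds: 0.04 ÷ 0.96 = 1/24.
Likelihood ratio per matching marker = 3.6.
Target odds: 0.9 ÷ 0.1 = 9.
Need (1/24) × 3.6ⁿ ≥ 9, i.e. 3.6ⁿ ≥ 216.
3.6⁴ = 167.9616 falls short of 216 but 3.6⁵ = 604.66176 reaches it, so n = 5.

5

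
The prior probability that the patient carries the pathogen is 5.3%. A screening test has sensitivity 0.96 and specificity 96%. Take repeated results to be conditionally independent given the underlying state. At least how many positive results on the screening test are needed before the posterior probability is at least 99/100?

3

Prior odds = 0.053/0.947 = 53/947.
False-positive rate = 1 − 0.96 = 0.04; likelihood ratio of a positive = 0.96/0.04 = 24.
Target posterior odds = 0.99/0.01 = 99.
Require 24ⁿ ≥ 99 ÷ (53/947) = 93753/53.
24² = 576 falls short of 93753/53 but 24³ = 13824 reaches it, so n = 3.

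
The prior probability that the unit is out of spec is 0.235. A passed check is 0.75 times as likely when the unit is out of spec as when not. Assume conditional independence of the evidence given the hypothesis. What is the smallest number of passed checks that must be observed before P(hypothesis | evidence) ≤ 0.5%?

Prior odds: 0.235 ÷ 0.765 = 47/153.
Likelihood ratio per passed check = 0.75.
Target posterior odds = 0.005/0.995 = 1/199.
Require 0.75ⁿ ≤ 1/199 ÷ (47/153) = 153/9353.
0.75¹⁴ = 4782969/268435456 is still above 153/9353 but 0.75¹⁵ ≈0.0133635 is at or below it, so n = 15.

15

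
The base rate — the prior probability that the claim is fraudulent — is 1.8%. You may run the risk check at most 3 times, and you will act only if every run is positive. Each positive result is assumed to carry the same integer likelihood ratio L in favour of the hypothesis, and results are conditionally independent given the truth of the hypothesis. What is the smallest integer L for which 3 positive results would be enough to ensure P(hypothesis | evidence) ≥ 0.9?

8

Prior odds = 0.018/0.982 = 9/491.
Target odds = 0.9/0.1 = 9.
Need L³ ≥ 9 ÷ (9/491) = 491.
7³ = 343 < 491 ≤ 512 = 8³, so L = 8.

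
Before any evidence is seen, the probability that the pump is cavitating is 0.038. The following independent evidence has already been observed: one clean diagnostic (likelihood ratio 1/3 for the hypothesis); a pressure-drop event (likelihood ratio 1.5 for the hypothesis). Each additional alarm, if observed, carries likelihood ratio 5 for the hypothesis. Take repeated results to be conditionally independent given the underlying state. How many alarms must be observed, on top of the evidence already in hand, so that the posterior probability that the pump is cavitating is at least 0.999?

Prior odds = 0.038/0.962 = 19/481.
Combined Bayes factor of the evidence already in hand = (1/3) × 1.5 = 0.5.
Odds after that evidence = (19/481) × 0.5 = 19/962.
Target odds = 0.999/0.001 = 999.
Need 5ⁿ ≥ 999 ÷ (19/962) = 961038/19.
5⁶ = 15625 falls short of 961038/19 but 5⁷ = 78125 reaches it, so n = 7.

7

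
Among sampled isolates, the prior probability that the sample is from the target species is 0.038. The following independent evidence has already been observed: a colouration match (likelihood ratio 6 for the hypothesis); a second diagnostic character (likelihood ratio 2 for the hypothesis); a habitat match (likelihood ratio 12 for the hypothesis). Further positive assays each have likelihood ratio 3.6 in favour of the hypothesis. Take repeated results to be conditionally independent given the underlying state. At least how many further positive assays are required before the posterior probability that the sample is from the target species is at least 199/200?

3

Prior odds = 0.038/0.962 = 19/481.
Combined Bayes factor of the evidence already in hand = 6 × 2 × 12 = 144.
Odds after that evidence = (19/481) × 144 = 2736/481.
Target odds = 0.995/0.005 = 199.
Need 3.6ⁿ ≥ 199 ÷ (2736/481) = 95719/2736.
3.6² = 12.96 falls short of 95719/2736 but 3.6³ = 46.656 reaches it, so n = 3.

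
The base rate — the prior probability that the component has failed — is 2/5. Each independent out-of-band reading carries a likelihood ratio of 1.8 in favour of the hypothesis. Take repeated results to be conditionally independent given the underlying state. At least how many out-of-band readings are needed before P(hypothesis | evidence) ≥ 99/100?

Prior odds: 0.4 ÷ 0.6 = 2/3.
Likelihood ratio per out-of-band reading = 1.8.
Target odds: 0.99 ÷ 0.01 = 99.
Need (2/3) × 1.8ⁿ ≥ 99, i.e. 1.8ⁿ ≥ 148.5.
1.8⁸ = 43046721/390625 falls short of 148.5 but 1.8⁹ = 387420489/1953125 reaches it, so n = 9.

9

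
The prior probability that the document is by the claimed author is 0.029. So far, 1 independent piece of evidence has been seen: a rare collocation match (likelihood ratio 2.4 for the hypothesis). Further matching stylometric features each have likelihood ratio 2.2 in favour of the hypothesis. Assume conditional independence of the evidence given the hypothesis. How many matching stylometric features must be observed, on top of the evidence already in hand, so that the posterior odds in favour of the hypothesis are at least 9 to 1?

7

Prior odds = 0.029/0.971 = 29/971.
Bayes factor of the evidence already in hand = 2.4.
Odds after that evidence = (29/971) × 2.4 = 348/4855.
Target odds = 9.
Need 2.2ⁿ ≥ 9 ÷ (348/4855) = 14565/116.
2.2⁶ = 1771561/15625 falls short of 14565/116 but 2.2⁷ = 19487171/78125 reaches it, so n = 7.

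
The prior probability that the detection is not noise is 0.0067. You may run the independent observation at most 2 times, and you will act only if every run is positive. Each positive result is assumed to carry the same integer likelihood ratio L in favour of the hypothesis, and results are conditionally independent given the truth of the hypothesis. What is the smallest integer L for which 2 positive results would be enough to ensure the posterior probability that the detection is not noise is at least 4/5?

Prior odds = 0.0067/0.9933 = 67/9933.
Target odds = 0.8/0.2 = 4.
Need L² ≥ 4 ÷ (67/9933) = 39732/67.
24² = 576 < 39732/67 ≤ 625 = 25², so L = 25.

25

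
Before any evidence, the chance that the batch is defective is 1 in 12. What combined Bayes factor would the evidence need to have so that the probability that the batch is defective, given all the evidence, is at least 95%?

209

Prior odds = (1/12)/(11/12) = 1/11.
Target odds = 0.95/0.05 = 19.
Required Bayes factor = 19 ÷ (1/11) = 209.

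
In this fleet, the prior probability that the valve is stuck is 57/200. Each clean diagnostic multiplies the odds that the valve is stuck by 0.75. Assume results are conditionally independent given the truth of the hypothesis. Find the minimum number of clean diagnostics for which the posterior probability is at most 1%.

13

Prior odds: 0.285 ÷ 0.715 = 57/143.
Likelihood ratio per clean diagnostic = 0.75.
Target posterior odds = 0.01/0.99 = 1/99.
Require 0.75ⁿ ≤ 1/99 ÷ (57/143) = 13/513.
0.75¹² = 531441/16777216 is still above 13/513 but 0.75¹³ = 1594323/67108864 is at or below it, so n = 13.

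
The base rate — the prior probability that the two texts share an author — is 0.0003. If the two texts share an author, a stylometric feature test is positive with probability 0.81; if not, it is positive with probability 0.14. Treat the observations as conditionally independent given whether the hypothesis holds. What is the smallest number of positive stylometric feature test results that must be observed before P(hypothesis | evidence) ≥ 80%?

6

Prior odds = 0.0003/0.9997 = 3/9997.
Likelihood ratio of a positive = 0.81/0.14 = 81/14.
Target posterior odds = 0.8/0.2 = 4.
Require (81/14)ⁿ ≥ 4 ÷ (3/9997) = 39988/3.
(81/14)⁵ ≈6483.13 falls short of 39988/3 but (81/14)⁶ ≈37509.6 reaches it, so n = 6.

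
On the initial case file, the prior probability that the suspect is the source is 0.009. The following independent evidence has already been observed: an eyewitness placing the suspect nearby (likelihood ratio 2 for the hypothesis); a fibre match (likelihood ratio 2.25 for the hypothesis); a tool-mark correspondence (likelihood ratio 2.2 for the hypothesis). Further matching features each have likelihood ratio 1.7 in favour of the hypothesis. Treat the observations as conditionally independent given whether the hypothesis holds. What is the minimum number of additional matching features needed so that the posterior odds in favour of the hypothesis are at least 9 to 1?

9

Prior odds = 0.009/0.991 = 9/991.
Combined Bayes factor of the evidence already in hand = 2 × 2.25 × 2.2 = 9.9.
Odds after that evidence = (9/991) × 9.9 = 891/9910.
Target odds = 9.
Need 1.7ⁿ ≥ 9 ÷ (891/9910) = 9910/99.
1.7⁸ ≈69.7576 falls short of 9910/99 but 1.7⁹ ≈118.588 reaches it, so n = 9.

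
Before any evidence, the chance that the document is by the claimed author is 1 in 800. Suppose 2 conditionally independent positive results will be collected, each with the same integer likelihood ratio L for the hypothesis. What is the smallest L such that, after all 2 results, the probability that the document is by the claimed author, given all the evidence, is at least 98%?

198

Prior odds = 0.00125/0.99875 = 1/799.
Target odds = 0.98/0.02 = 49.
Need L² ≥ 49 ÷ (1/799) = 39151.
197² = 38809 < 39151 ≤ 39204 = 198², so L = 198.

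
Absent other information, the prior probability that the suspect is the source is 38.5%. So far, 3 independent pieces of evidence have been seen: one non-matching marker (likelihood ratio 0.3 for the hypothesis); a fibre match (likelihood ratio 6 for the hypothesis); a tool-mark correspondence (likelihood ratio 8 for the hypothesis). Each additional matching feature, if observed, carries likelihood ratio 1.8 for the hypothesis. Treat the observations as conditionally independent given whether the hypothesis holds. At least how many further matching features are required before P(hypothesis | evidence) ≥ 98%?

Prior odds = 0.385/0.615 = 77/123.
Combined Bayes factor of the evidence already in hand = 0.3 × 6 × 8 = 14.4.
Odds after that evidence = (77/123) × 14.4 = 1848/205.
Target odds = 0.98/0.02 = 49.
Need 1.8ⁿ ≥ 49 ÷ (1848/205) = 1435/264.
1.8² = 3.24 falls short of 1435/264 but 1.8³ = 5.832 reaches it, so n = 3.

3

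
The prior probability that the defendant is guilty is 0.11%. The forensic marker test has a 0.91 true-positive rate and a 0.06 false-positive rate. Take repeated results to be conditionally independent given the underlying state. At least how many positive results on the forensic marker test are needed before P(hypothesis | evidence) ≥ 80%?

4

Prior odds: 0.0011 ÷ 0.9989 = 11/9989.
Likelihood ratio of a positive result = 0.91/0.06 = 91/6.
Target odds: 0.8 ÷ 0.2 = 4.
Require (91/6)ⁿ ≥ 4 ÷ (11/9989) = 39956/11.
(91/6)³ = 753571/216 falls short of 39956/11 but (91/6)⁴ = 68574961/1296 reaches it, so n = 4.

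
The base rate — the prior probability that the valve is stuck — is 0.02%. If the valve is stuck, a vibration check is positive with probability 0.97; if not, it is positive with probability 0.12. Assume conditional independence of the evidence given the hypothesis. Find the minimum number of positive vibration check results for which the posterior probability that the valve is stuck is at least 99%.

Prior odds = 0.0002/0.9998 = 1/4999.
Likelihood ratio of a positive = 0.97/0.12 = 97/12.
Target odds: 0.99 ÷ 0.01 = 99.
Need (1/4999) × (97/12)ⁿ ≥ 99, i.e. (97/12)ⁿ ≥ 494901.
(97/12)⁶ ≈278961 falls short of 494901 but (97/12)⁷ ≈2.25493e+06 reaches it, so n = 7.

7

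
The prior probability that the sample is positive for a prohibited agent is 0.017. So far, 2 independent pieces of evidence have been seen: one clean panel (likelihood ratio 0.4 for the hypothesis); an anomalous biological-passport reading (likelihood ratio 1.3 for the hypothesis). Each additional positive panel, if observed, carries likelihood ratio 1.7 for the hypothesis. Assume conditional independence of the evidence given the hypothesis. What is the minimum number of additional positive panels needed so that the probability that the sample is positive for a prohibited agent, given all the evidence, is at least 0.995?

19

Prior odds = 0.017/0.983 = 17/983.
Combined Bayes factor of the evidence already in hand = 0.4 × 1.3 = 0.52.
Odds after that evidence = (17/983) × 0.52 = 221/24575.
Target odds = 0.995/0.005 = 199.
Need 1.7ⁿ ≥ 199 ÷ (221/24575) = 4890425/221.
1.7¹⁸ ≈14063.1 falls short of 4890425/221 but 1.7¹⁹ ≈23907.2 reaches it, so n = 19.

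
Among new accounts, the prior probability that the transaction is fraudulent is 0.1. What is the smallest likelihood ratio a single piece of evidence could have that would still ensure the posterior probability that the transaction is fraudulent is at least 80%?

Prior odds = 0.1/0.9 = 1/9.
Target odds = 0.8/0.2 = 4.
Required Bayes factor = 4 ÷ (1/9) = 36.

36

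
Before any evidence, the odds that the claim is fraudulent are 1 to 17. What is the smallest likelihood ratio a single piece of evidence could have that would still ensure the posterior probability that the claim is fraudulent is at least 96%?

Prior odds = 1/17.
Target odds = 0.96/0.04 = 24.
Required Bayes factor = 24 ÷ (1/17) = 408.

408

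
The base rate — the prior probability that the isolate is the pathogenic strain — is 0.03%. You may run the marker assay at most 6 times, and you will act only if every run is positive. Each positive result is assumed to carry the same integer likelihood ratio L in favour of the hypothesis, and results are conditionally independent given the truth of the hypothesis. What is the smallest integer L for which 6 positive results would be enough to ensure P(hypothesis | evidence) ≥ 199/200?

10

Prior odds = 0.0003/0.9997 = 3/9997.
Target odds = 0.995/0.005 = 199.
Need L⁶ ≥ 199 ÷ (3/9997) = 1989403/3.
9⁶ = 531441 < 1989403/3 ≤ 1000000 = 10⁶, so L = 10.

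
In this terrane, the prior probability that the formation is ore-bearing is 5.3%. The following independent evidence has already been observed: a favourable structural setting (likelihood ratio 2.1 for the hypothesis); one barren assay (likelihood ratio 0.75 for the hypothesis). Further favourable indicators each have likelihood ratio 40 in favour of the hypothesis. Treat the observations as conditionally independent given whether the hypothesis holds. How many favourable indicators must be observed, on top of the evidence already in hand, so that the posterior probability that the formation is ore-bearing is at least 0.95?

2

Prior odds = 0.053/0.947 = 53/947.
Combined Bayes factor of the evidence already in hand = 2.1 × 0.75 = 1.575.
Odds after that evidence = (53/947) × 1.575 = 3339/37880.
Target odds = 0.95/0.05 = 19.
Need 40ⁿ ≥ 19 ÷ (3339/37880) = 719720/3339.
40¹ = 40 falls short of 719720/3339 but 40² = 1600 reaches it, so n = 2.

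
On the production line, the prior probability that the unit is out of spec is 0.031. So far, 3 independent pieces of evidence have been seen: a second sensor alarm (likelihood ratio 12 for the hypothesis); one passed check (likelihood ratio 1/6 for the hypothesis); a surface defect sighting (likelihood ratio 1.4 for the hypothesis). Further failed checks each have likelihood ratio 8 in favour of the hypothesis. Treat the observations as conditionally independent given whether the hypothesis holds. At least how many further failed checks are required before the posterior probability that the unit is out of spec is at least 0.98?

Prior odds = 0.031/0.969 = 31/969.
Combined Bayes factor of the evidence already in hand = 12 × (1/6) × 1.4 = 2.8.
Odds after that evidence = (31/969) × 2.8 = 434/4845.
Target odds = 0.98/0.02 = 49.
Need 8ⁿ ≥ 49 ÷ (434/4845) = 33915/62.
8³ = 512 falls short of 33915/62 but 8⁴ = 4096 reaches it, so n = 4.

4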